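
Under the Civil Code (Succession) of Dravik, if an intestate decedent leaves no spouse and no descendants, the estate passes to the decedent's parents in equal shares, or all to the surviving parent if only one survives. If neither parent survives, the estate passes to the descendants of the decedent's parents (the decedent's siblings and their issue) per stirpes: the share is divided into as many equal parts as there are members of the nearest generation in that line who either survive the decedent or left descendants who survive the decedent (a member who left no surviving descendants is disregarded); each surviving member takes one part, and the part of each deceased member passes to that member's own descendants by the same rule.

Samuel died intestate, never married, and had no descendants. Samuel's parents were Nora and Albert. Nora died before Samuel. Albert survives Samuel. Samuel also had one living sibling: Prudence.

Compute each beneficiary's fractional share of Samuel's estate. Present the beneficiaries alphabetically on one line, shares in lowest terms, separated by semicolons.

Only one parent, Albert, survives, so Albert takes the entire estate. The siblings take nothing because a surviving parent has priority.

Albert 1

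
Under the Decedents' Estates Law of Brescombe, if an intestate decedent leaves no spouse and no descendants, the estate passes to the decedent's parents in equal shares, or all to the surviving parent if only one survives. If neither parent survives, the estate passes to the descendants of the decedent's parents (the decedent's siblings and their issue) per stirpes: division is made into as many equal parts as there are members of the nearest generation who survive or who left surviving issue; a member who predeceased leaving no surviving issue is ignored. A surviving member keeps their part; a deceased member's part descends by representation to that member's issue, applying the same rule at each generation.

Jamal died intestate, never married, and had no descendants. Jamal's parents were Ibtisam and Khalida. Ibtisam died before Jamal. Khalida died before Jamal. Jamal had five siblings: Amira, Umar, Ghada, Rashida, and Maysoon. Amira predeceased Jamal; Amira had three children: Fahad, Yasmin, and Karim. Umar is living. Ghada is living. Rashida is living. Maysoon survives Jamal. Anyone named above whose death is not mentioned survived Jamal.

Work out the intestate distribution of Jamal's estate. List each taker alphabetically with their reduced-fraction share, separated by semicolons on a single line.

Neither parent survives and there are no descendants, so the estate passes to Jamal's siblings and their issue per stirpes.
The estate is divided into 5 equal shares of 1/5 among Amira, Umar, Ghada, Rashida, Maysoon.
Amira predeceased; the 1/5 allotted to Amira's branch passes to Amira's issue by representation.
The 1/5 is divided into 3 equal shares of 1/15 among Fahad, Yasmin, Karim.
Fahad is living and takes 1/15.
Yasmin is living and takes 1/15.
Karim is living and takes 1/15.
Umar is living and takes 1/5.
Ghada is living and takes 1/5.
Rashida is living and takes 1/5.
Maysoon is living and takes 1/5.

Fahad 1/15; Ghada 1/5; Karim 1/15; Maysoon 1/5; Rashida 1/5; Umar 1/5; Yasmin 1/15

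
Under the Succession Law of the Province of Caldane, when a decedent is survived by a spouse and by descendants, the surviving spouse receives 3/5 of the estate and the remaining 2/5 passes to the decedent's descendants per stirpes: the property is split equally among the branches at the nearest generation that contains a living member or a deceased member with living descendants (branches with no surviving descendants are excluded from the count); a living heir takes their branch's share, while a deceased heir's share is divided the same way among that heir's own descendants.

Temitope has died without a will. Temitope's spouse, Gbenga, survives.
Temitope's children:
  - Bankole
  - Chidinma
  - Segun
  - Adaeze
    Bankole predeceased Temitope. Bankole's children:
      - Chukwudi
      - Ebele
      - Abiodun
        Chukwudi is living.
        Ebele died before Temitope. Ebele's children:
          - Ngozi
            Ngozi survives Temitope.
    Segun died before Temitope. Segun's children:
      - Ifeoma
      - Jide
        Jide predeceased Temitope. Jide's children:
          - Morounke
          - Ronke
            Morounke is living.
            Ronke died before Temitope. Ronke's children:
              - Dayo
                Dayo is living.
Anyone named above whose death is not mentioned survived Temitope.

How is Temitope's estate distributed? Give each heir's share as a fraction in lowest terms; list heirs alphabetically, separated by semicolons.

Gbenga, as surviving spouse, takes 3/5.
The remaining 2/5 passes to Temitope's descendants per stirpes.
The 2/5 is divided into 4 equal shares of 1/10 among Bankole, Chidinma, Segun, Adaeze.
Bankole predeceased; the 1/10 allotted to Bankole's branch passes to Bankole's issue by representation.
The 1/10 is divided into 3 equal shares of 1/30 among Chukwudi, Ebele, Abiodun.
Chukwudi is living and takes 1/30.
Ebele predeceased; the 1/30 allotted to Ebele's branch passes to Ebele's issue by representation.
Ngozi is the sole taker at this level and receives the full 1/30.
Abiodun is living and takes 1/30.
Chidinma is living and takes 1/10.
Segun predeceased; the 1/10 allotted to Segun's branch passes to Segun's issue by representation.
The 1/10 is divided into 2 equal shares of 1/20 among Ifeoma, Jide.
Ifeoma is living and takes 1/20.
Jide predeceased; the 1/20 allotted to Jide's branch passes to Jide's issue by representation.
The 1/20 is divided into 2 equal shares of 1/40 among Morounke, Ronke.
Morounke is living and takes 1/40.
Ronke predeceased; the 1/40 allotted to Ronke's branch passes to Ronke's issue by representation.
Dayo is the sole taker at this level and receives the full 1/40.
Adaeze is living and takes 1/10.

Abiodun 1/30; Adaeze 1/10; Chidinma 1/10; Chukwudi 1/30; Dayo 1/40; Gbenga 3/5; Ifeoma 1/20; Morounke 1/40; Ngozi 1/30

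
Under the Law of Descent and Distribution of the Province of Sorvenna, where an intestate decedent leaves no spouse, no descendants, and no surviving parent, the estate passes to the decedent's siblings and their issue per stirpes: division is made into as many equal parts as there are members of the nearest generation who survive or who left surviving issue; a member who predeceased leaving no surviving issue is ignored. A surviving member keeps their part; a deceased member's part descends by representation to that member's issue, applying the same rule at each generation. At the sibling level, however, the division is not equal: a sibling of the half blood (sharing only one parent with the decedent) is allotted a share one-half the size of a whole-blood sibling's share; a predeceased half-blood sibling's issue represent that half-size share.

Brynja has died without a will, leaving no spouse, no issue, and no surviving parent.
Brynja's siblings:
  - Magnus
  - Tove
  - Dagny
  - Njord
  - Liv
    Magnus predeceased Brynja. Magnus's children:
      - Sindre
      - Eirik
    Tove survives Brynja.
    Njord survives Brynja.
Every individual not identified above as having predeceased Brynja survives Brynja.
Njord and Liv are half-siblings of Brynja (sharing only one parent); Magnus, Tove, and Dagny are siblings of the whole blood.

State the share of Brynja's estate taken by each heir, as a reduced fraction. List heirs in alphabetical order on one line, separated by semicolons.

No spouse, descendants, or parent survives, so the estate passes to Brynja's siblings per stirpes.
Half-blood siblings count for one-half the weight of whole-blood siblings at the initial division.
Dividing 1 in proportion to weights (total weight 4): Magnus (weight 1) → 1/4; Tove (weight 1) → 1/4; Dagny (weight 1) → 1/4; Njord (weight 1/2) → 1/8; Liv (weight 1/2) → 1/8.
Magnus predeceased; the 1/4 allotted to Magnus's branch passes to Magnus's issue by representation.
The 1/4 is divided into 2 equal shares of 1/8 among Sindre, Eirik.
Sindre is living and takes 1/8.
Eirik is living and takes 1/8.
Tove is living and takes 1/4.
Dagny is living and takes 1/4.
Njord is living and takes 1/8.
Liv is living and takes 1/8.

Dagny 1/4; Eirik 1/8; Liv 1/8; Njord 1/8; Sindre 1/8; Tove 1/4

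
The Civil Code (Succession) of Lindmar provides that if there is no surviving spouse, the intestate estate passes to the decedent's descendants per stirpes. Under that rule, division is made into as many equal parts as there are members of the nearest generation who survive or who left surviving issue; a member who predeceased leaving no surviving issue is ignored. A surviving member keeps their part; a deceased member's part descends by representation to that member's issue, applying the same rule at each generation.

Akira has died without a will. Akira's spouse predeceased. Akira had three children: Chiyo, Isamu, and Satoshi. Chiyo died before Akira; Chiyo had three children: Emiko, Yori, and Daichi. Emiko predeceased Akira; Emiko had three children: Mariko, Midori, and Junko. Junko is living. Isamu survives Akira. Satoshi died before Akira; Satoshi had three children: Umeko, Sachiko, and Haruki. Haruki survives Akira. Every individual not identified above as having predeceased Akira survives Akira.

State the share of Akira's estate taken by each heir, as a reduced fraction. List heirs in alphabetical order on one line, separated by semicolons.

Daichi 1/9; Haruki 1/9; Isamu 1/3; Junko 1/27; Mariko 1/27; Midori 1/27; Sachiko 1/9; Umeko 1/9; Yori 1/9

There is no surviving spouse, so the entire estate passes to Akira's descendants per stirpes.
The estate is divided into 3 equal shares of 1/3 among Chiyo, Isamu, Satoshi.
Chiyo predeceased; the 1/3 allotted to Chiyo's branch passes to Chiyo's issue by representation.
The 1/3 is divided into 3 equal shares of 1/9 among Emiko, Yori, Daichi.
Emiko predeceased; the 1/9 allotted to Emiko's branch passes to Emiko's issue by representation.
The 1/9 is divided into 3 equal shares of 1/27 among Mariko, Midori, Junko.
Mariko is living and takes 1/27.
Midori is living and takes 1/27.
Junko is living and takes 1/27.
Yori is living and takes 1/9.
Daichi is living and takes 1/9.
Isamu is living and takes 1/3.
Satoshi predeceased; the 1/3 allotted to Satoshi's branch passes to Satoshi's issue by representation.
The 1/3 is divided into 3 equal shares of 1/9 among Umeko, Sachiko, Haruki.
Umeko is living and takes 1/9.
Sachiko is living and takes 1/9.
Haruki is living and takes 1/9.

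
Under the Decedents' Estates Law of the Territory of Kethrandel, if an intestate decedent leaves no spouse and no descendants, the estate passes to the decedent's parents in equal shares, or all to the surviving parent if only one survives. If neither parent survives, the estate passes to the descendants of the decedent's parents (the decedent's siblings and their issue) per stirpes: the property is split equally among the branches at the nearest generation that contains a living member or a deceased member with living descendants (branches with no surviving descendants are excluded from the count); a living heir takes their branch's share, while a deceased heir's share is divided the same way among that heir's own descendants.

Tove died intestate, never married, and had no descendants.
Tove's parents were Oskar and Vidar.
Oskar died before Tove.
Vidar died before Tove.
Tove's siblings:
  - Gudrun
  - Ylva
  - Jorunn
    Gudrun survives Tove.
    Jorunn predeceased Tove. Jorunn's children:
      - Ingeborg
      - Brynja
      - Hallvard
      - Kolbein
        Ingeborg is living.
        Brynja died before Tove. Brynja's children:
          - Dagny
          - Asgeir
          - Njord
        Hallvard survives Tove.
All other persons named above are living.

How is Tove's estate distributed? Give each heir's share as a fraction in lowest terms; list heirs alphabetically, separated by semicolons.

Neither parent survives and there are no descendants, so the estate passes to Tove's siblings and their issue per stirpes.
The estate is divided into 3 equal shares of 1/3 among Gudrun, Ylva, Jorunn.
Gudrun is living and takes 1/3.
Ylva is living and takes 1/3.
Jorunn predeceased; the 1/3 allotted to Jorunn's branch passes to Jorunn's issue by representation.
The 1/3 is divided into 4 equal shares of 1/12 among Ingeborg, Brynja, Hallvard, Kolbein.
Ingeborg is living and takes 1/12.
Brynja predeceased; the 1/12 allotted to Brynja's branch passes to Brynja's issue by representation.
The 1/12 is divided into 3 equal shares of 1/36 among Dagny, Asgeir, Njord.
Dagny is living and takes 1/36.
Asgeir is living and takes 1/36.
Njord is living and takes 1/36.
Hallvard is living and takes 1/12.
Kolbein is living and takes 1/12.

Asgeir 1/36; Dagny 1/36; Gudrun 1/3; Hallvard 1/12; Ingeborg 1/12; Kolbein 1/12; Njord 1/36; Ylva 1/3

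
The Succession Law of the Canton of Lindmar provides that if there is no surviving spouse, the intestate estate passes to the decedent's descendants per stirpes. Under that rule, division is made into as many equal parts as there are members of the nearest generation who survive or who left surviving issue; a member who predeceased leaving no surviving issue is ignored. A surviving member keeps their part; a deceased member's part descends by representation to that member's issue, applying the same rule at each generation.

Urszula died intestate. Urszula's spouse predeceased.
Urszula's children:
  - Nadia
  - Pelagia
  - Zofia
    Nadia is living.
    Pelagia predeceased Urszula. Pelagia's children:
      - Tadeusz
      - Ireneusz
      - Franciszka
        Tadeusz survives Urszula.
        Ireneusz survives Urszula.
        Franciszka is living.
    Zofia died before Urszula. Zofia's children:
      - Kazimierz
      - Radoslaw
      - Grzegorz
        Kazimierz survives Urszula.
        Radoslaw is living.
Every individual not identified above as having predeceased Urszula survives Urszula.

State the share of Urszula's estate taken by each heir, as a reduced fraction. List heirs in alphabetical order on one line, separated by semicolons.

Franciszka 1/9; Grzegorz 1/9; Ireneusz 1/9; Kazimierz 1/9; Nadia 1/3; Radoslaw 1/9; Tadeusz 1/9

There is no surviving spouse, so the entire estate passes to Urszula's descendants per stirpes.
The estate is divided into 3 equal shares of 1/3 among Nadia, Pelagia, Zofia.
Nadia is living and takes 1/3.
Pelagia predeceased; the 1/3 allotted to Pelagia's branch passes to Pelagia's issue by representation.
The 1/3 is divided into 3 equal shares of 1/9 among Tadeusz, Ireneusz, Franciszka.
Tadeusz is living and takes 1/9.
Ireneusz is living and takes 1/9.
Franciszka is living and takes 1/9.
Zofia predeceased; the 1/3 allotted to Zofia's branch passes to Zofia's issue by representation.
The 1/3 is divided into 3 equal shares of 1/9 among Kazimierz, Radoslaw, Grzegorz.
Kazimierz is living and takes 1/9.
Radoslaw is living and takes 1/9.
Grzegorz is living and takes 1/9.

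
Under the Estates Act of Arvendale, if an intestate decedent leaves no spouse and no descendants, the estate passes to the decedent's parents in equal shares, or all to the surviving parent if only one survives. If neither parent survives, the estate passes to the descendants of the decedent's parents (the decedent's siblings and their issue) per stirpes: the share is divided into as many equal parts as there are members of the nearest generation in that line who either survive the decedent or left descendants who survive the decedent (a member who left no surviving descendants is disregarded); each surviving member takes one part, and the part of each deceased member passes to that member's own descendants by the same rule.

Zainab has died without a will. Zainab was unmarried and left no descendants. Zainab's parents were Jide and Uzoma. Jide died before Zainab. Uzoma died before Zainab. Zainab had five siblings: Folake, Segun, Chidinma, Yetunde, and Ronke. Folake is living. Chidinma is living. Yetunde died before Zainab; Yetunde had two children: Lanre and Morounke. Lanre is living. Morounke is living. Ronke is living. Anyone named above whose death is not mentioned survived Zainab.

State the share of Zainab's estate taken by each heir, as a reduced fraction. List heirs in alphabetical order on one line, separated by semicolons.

Chidinma 1/5; Folake 1/5; Lanre 1/10; Morounke 1/10; Ronke 1/5; Segun 1/5

Neither parent survives and there are no descendants, so the estate passes to Zainab's siblings and their issue per stirpes.
The estate is divided into 5 equal shares of 1/5 among Folake, Segun, Chidinma, Yetunde, Ronke.
Folake is living and takes 1/5.
Segun is living and takes 1/5.
Chidinma is living and takes 1/5.
Yetunde predeceased; the 1/5 allotted to Yetunde's branch passes to Yetunde's issue by representation.
The 1/5 is divided into 2 equal shares of 1/10 among Lanre, Morounke.
Lanre is living and takes 1/10.
Morounke is living and takes 1/10.
Ronke is living and takes 1/5.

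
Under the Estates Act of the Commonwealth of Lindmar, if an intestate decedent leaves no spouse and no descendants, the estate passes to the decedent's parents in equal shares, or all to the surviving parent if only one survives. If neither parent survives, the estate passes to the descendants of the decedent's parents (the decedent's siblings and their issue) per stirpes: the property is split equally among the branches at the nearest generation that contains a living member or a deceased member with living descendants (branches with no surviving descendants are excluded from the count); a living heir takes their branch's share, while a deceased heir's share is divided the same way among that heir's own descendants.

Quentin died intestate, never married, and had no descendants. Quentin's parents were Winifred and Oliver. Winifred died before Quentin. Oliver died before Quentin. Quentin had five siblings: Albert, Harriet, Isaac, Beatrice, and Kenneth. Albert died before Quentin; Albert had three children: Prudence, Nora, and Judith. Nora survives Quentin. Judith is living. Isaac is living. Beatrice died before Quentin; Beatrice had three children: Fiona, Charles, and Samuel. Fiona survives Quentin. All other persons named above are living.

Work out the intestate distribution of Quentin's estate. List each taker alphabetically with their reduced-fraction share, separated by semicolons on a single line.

Charles 1/15; Fiona 1/15; Harriet 1/5; Isaac 1/5; Judith 1/15; Kenneth 1/5; Nora 1/15; Prudence 1/15; Samuel 1/15

Neither parent survives and there are no descendants, so the estate passes to Quentin's siblings and their issue per stirpes.
The estate is divided into 5 equal shares of 1/5 among Albert, Harriet, Isaac, Beatrice, Kenneth.
Albert predeceased; the 1/5 allotted to Albert's branch passes to Albert's issue by representation.
The 1/5 is divided into 3 equal shares of 1/15 among Prudence, Nora, Judith.
Prudence is living and takes 1/15.
Nora is living and takes 1/15.
Judith is living and takes 1/15.
Harriet is living and takes 1/5.
Isaac is living and takes 1/5.
Beatrice predeceased; the 1/5 allotted to Beatrice's branch passes to Beatrice's issue by representation.
The 1/5 is divided into 3 equal shares of 1/15 among Fiona, Charles, Samuel.
Fiona is living and takes 1/15.
Charles is living and takes 1/15.
Samuel is living and takes 1/15.
Kenneth is living and takes 1/5.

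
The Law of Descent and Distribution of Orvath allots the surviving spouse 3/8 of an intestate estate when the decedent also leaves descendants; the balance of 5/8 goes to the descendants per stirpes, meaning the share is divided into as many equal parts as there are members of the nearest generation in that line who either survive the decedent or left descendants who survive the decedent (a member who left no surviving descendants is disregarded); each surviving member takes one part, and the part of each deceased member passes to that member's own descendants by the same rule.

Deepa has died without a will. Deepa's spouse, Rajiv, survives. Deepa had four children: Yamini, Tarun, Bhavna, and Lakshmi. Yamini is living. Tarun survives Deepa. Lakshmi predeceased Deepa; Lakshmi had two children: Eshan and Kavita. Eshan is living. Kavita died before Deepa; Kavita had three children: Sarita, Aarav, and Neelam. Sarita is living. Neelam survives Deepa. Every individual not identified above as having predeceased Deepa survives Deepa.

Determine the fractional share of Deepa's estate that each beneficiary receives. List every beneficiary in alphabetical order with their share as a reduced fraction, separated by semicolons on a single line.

Aarav 5/192; Bhavna 5/32; Eshan 5/64; Neelam 5/192; Rajiv 3/8; Sarita 5/192; Tarun 5/32; Yamini 5/32

Rajiv, as surviving spouse, takes 3/8.
The remaining 5/8 passes to Deepa's descendants per stirpes.
The 5/8 is divided into 4 equal shares of 5/32 among Yamini, Tarun, Bhavna, Lakshmi.
Yamini is living and takes 5/32.
Tarun is living and takes 5/32.
Bhavna is living and takes 5/32.
Lakshmi predeceased; the 5/32 allotted to Lakshmi's branch passes to Lakshmi's issue by representation.
The 5/32 is divided into 2 equal shares of 5/64 among Eshan, Kavita.
Eshan is living and takes 5/64.
Kavita predeceased; the 5/64 allotted to Kavita's branch passes to Kavita's issue by representation.
The 5/64 is divided into 3 equal shares of 5/192 among Sarita, Aarav, Neelam.
Sarita is living and takes 5/192.
Aarav is living and takes 5/192.
Neelam is living and takes 5/192.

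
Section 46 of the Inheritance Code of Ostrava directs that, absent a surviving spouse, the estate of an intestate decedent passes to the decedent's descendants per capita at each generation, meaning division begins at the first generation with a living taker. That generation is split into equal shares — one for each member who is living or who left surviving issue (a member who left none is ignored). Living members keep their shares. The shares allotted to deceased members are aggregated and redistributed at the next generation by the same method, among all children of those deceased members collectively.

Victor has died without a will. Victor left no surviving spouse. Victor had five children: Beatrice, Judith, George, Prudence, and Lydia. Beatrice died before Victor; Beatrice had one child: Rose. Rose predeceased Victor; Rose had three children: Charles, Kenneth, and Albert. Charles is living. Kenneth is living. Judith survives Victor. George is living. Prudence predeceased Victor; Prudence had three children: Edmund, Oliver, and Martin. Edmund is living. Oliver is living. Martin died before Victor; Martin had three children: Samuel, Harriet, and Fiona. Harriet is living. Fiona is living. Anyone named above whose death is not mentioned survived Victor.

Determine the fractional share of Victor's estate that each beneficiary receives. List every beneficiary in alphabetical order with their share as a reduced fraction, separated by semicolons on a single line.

Albert 1/30; Charles 1/30; Edmund 1/10; Fiona 1/30; George 1/5; Harriet 1/30; Judith 1/5; Kenneth 1/30; Lydia 1/5; Oliver 1/10; Samuel 1/30

There is no surviving spouse, so the entire estate passes to Victor's descendants per capita at each generation.
At generation 1 (Beatrice, Judith, George, Prudence, Lydia) there are 5 shares of (1)/5 = 1/5 each.
Living: Judith, George, and Lydia — each takes 1/5.
Deceased: Beatrice and Prudence. Their combined 2/5 is pooled and carried to generation 2.
At generation 2 (Rose, Edmund, Oliver, Martin) there are 4 shares of (2/5)/4 = 1/10 each.
Living: Edmund and Oliver — each takes 1/10.
Deceased: Rose and Martin. Their combined 1/5 is pooled and carried to generation 3.
At generation 3 (Charles, Kenneth, Albert, Samuel, Harriet, Fiona) there are 6 shares of (1/5)/6 = 1/30 each.
Living: Charles, Kenneth, Albert, Samuel, Harriet, and Fiona — each takes 1/30.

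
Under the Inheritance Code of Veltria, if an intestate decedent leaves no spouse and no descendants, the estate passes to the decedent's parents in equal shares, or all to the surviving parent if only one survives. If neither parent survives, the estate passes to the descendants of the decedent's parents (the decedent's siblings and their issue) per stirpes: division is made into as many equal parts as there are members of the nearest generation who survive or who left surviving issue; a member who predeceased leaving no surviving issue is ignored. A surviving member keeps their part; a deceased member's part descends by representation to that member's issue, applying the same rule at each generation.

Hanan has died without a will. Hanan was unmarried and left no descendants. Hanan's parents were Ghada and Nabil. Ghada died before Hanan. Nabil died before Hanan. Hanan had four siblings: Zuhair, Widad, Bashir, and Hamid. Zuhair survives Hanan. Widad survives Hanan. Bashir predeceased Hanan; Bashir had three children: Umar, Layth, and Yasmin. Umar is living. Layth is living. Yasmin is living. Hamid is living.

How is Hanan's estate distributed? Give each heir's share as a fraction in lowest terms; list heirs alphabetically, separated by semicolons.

Hamid 1/4; Layth 1/12; Umar 1/12; Widad 1/4; Yasmin 1/12; Zuhair 1/4

Neither parent survives and there are no descendants, so the estate passes to Hanan's siblings and their issue per stirpes.
The estate is divided into 4 equal shares of 1/4 among Zuhair, Widad, Bashir, Hamid.
Zuhair is living and takes 1/4.
Widad is living and takes 1/4.
Bashir predeceased; the 1/4 allotted to Bashir's branch passes to Bashir's issue by representation.
The 1/4 is divided into 3 equal shares of 1/12 among Umar, Layth, Yasmin.
Umar is living and takes 1/12.
Layth is living and takes 1/12.
Yasmin is living and takes 1/12.
Hamid is living and takes 1/4.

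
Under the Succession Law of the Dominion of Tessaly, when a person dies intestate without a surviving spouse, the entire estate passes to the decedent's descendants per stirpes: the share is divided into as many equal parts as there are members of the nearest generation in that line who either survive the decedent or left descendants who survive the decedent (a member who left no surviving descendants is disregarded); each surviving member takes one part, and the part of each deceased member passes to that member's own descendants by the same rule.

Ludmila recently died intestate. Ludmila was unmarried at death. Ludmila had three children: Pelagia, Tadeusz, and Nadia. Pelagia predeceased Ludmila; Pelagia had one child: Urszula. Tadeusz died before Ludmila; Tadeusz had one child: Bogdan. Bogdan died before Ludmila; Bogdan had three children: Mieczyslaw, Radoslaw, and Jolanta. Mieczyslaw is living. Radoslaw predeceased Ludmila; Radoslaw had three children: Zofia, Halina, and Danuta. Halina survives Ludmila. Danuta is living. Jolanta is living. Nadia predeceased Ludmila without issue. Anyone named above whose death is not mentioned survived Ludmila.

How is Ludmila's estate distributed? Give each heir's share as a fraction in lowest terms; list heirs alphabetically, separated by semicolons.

Danuta 1/18; Halina 1/18; Jolanta 1/6; Mieczyslaw 1/6; Urszula 1/2; Zofia 1/18

There is no surviving spouse, so the entire estate passes to Ludmila's descendants per stirpes.
Nadia left no surviving issue, so that branch lapses and is disregarded.
The estate is divided into 2 equal shares of 1/2 among Pelagia, Tadeusz.
Pelagia predeceased; the 1/2 allotted to Pelagia's branch passes to Pelagia's issue by representation.
Urszula is the sole taker at this level and receives the full 1/2.
Tadeusz predeceased; the 1/2 allotted to Tadeusz's branch passes to Tadeusz's issue by representation.
Bogdan's line is the sole branch at this level, so the full 1/2 passes to Bogdan's issue by representation.
The 1/2 is divided into 3 equal shares of 1/6 among Mieczyslaw, Radoslaw, Jolanta.
Mieczyslaw is living and takes 1/6.
Radoslaw predeceased; the 1/6 allotted to Radoslaw's branch passes to Radoslaw's issue by representation.
The 1/6 is divided into 3 equal shares of 1/18 among Zofia, Halina, Danuta.
Zofia is living and takes 1/18.
Halina is living and takes 1/18.
Danuta is living and takes 1/18.
Jolanta is living and takes 1/6.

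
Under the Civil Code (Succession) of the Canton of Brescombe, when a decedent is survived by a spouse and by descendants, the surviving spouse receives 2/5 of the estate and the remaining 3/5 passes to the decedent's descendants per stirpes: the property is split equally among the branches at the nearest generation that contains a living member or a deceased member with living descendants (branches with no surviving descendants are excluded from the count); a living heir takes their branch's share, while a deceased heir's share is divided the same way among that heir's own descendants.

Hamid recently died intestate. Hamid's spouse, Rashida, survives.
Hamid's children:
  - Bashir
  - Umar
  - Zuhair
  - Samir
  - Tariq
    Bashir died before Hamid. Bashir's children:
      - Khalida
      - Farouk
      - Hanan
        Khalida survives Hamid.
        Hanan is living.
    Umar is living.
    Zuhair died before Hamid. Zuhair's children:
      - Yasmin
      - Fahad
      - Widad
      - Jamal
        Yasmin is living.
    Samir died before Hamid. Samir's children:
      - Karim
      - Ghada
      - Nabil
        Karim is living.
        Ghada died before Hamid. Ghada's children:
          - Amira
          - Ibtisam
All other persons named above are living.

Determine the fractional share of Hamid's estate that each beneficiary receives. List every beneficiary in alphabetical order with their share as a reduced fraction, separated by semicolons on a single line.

Amira 1/50; Fahad 3/100; Farouk 1/25; Hanan 1/25; Ibtisam 1/50; Jamal 3/100; Karim 1/25; Khalida 1/25; Nabil 1/25; Rashida 2/5; Tariq 3/25; Umar 3/25; Widad 3/100; Yasmin 3/100

Rashida, as surviving spouse, takes 2/5.
The remaining 3/5 passes to Hamid's descendants per stirpes.
The 3/5 is divided into 5 equal shares of 3/25 among Bashir, Umar, Zuhair, Samir, Tariq.
Bashir predeceased; the 3/25 allotted to Bashir's branch passes to Bashir's issue by representation.
The 3/25 is divided into 3 equal shares of 1/25 among Khalida, Farouk, Hanan.
Khalida is living and takes 1/25.
Farouk is living and takes 1/25.
Hanan is living and takes 1/25.
Umar is living and takes 3/25.
Zuhair predeceased; the 3/25 allotted to Zuhair's branch passes to Zuhair's issue by representation.
The 3/25 is divided into 4 equal shares of 3/100 among Yasmin, Fahad, Widad, Jamal.
Yasmin is living and takes 3/100.
Fahad is living and takes 3/100.
Widad is living and takes 3/100.
Jamal is living and takes 3/100.
Samir predeceased; the 3/25 allotted to Samir's branch passes to Samir's issue by representation.
The 3/25 is divided into 3 equal shares of 1/25 among Karim, Ghada, Nabil.
Karim is living and takes 1/25.
Ghada predeceased; the 1/25 allotted to Ghada's branch passes to Ghada's issue by representation.
The 1/25 is divided into 2 equal shares of 1/50 among Amira, Ibtisam.
Amira is living and takes 1/50.
Ibtisam is living and takes 1/50.
Nabil is living and takes 1/25.
Tariq is living and takes 3/25.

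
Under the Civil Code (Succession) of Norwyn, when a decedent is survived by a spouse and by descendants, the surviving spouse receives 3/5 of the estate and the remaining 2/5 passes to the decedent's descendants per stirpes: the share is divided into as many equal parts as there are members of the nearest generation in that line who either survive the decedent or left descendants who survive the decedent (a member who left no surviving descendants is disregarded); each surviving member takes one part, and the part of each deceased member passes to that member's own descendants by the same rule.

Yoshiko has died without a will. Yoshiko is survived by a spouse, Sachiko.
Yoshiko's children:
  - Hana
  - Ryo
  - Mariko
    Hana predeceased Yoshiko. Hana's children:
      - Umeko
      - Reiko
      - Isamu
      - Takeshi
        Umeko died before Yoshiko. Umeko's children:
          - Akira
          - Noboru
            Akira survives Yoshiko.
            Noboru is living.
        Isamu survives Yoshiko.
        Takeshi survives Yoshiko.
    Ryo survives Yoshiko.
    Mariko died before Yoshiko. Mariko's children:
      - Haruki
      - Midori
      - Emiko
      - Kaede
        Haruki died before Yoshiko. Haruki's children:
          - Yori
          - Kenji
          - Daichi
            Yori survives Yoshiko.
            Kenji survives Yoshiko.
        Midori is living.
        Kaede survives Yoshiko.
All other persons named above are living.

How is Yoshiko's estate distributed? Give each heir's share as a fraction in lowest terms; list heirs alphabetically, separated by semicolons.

Akira 1/60; Daichi 1/90; Emiko 1/30; Isamu 1/30; Kaede 1/30; Kenji 1/90; Midori 1/30; Noboru 1/60; Reiko 1/30; Ryo 2/15; Sachiko 3/5; Takeshi 1/30; Yori 1/90

Sachiko, as surviving spouse, takes 3/5.
The remaining 2/5 passes to Yoshiko's descendants per stirpes.
The 2/5 is divided into 3 equal shares of 2/15 among Hana, Ryo, Mariko.
Hana predeceased; the 2/15 allotted to Hana's branch passes to Hana's issue by representation.
The 2/15 is divided into 4 equal shares of 1/30 among Umeko, Reiko, Isamu, Takeshi.
Umeko predeceased; the 1/30 allotted to Umeko's branch passes to Umeko's issue by representation.
The 1/30 is divided into 2 equal shares of 1/60 among Akira, Noboru.
Akira is living and takes 1/60.
Noboru is living and takes 1/60.
Reiko is living and takes 1/30.
Isamu is living and takes 1/30.
Takeshi is living and takes 1/30.
Ryo is living and takes 2/15.
Mariko predeceased; the 2/15 allotted to Mariko's branch passes to Mariko's issue by representation.
The 2/15 is divided into 4 equal shares of 1/30 among Haruki, Midori, Emiko, Kaede.
Haruki predeceased; the 1/30 allotted to Haruki's branch passes to Haruki's issue by representation.
The 1/30 is divided into 3 equal shares of 1/90 among Yori, Kenji, Daichi.
Yori is living and takes 1/90.
Kenji is living and takes 1/90.
Daichi is living and takes 1/90.
Midori is living and takes 1/30.
Emiko is living and takes 1/30.
Kaede is living and takes 1/30.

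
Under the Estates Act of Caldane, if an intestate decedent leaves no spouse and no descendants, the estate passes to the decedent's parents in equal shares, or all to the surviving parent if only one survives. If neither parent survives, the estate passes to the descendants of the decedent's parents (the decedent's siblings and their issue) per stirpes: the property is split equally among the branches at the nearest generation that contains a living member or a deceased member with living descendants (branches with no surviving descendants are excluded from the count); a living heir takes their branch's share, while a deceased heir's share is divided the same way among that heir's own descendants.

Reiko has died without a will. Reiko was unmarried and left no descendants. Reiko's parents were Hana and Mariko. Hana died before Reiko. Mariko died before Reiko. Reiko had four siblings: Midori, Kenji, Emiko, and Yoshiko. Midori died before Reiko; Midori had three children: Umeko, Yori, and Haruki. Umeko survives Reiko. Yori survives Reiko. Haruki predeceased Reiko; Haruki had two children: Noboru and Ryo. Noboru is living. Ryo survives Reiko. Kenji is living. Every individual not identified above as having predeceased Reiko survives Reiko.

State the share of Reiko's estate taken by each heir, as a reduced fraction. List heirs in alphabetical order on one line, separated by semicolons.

Emiko 1/4; Kenji 1/4; Noboru 1/24; Ryo 1/24; Umeko 1/12; Yori 1/12; Yoshiko 1/4

Neither parent survives and there are no descendants, so the estate passes to Reiko's siblings and their issue per stirpes.
The estate is divided into 4 equal shares of 1/4 among Midori, Kenji, Emiko, Yoshiko.
Midori predeceased; the 1/4 allotted to Midori's branch passes to Midori's issue by representation.
The 1/4 is divided into 3 equal shares of 1/12 among Umeko, Yori, Haruki.
Umeko is living and takes 1/12.
Yori is living and takes 1/12.
Haruki predeceased; the 1/12 allotted to Haruki's branch passes to Haruki's issue by representation.
The 1/12 is divided into 2 equal shares of 1/24 among Noboru, Ryo.
Noboru is living and takes 1/24.
Ryo is living and takes 1/24.
Kenji is living and takes 1/4.
Emiko is living and takes 1/4.
Yoshiko is living and takes 1/4.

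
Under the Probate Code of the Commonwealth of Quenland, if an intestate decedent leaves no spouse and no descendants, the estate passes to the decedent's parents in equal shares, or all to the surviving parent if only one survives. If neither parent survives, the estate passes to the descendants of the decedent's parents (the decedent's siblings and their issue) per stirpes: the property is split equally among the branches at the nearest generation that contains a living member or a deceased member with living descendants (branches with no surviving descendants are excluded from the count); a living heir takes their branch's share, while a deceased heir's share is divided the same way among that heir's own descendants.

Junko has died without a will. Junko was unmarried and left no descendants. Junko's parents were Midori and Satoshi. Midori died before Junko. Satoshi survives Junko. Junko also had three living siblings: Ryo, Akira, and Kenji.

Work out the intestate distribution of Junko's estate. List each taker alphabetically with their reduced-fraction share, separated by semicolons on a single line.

Only one parent, Satoshi, survives, so Satoshi takes the entire estate. The siblings take nothing because a surviving parent has priority.

Satoshi 1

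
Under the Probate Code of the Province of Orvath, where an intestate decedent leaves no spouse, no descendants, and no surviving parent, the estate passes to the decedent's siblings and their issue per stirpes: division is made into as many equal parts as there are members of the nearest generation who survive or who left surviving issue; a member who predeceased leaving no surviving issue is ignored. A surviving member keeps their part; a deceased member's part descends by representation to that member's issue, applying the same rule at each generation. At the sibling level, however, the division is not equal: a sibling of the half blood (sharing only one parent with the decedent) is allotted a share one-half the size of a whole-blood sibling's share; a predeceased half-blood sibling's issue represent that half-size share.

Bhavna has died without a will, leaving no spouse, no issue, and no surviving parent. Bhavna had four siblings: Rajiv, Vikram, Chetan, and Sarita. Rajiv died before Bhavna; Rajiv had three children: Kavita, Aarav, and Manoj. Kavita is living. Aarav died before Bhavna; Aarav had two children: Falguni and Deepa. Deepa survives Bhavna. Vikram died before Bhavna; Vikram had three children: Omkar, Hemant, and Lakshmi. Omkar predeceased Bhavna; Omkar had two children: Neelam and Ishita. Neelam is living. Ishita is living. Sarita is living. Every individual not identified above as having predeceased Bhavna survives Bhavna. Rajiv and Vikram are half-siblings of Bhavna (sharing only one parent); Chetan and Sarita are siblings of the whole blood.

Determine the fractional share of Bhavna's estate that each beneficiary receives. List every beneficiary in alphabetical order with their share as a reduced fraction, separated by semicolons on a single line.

No spouse, descendants, or parent survives, so the estate passes to Bhavna's siblings per stirpes.
Half-blood siblings count for one-half the weight of whole-blood siblings at the initial division.
Dividing 1 in proportion to weights (total weight 3): Rajiv (weight 1/2) → 1/6; Vikram (weight 1/2) → 1/6; Chetan (weight 1) → 1/3; Sarita (weight 1) → 1/3.
Rajiv predeceased; the 1/6 allotted to Rajiv's branch passes to Rajiv's issue by representation.
The 1/6 is divided into 3 equal shares of 1/18 among Kavita, Aarav, Manoj.
Kavita is living and takes 1/18.
Aarav predeceased; the 1/18 allotted to Aarav's branch passes to Aarav's issue by representation.
The 1/18 is divided into 2 equal shares of 1/36 among Falguni, Deepa.
Falguni is living and takes 1/36.
Deepa is living and takes 1/36.
Manoj is living and takes 1/18.
Vikram predeceased; the 1/6 allotted to Vikram's branch passes to Vikram's issue by representation.
The 1/6 is divided into 3 equal shares of 1/18 among Omkar, Hemant, Lakshmi.
Omkar predeceased; the 1/18 allotted to Omkar's branch passes to Omkar's issue by representation.
The 1/18 is divided into 2 equal shares of 1/36 among Neelam, Ishita.
Neelam is living and takes 1/36.
Ishita is living and takes 1/36.
Hemant is living and takes 1/18.
Lakshmi is living and takes 1/18.
Chetan is living and takes 1/3.
Sarita is living and takes 1/3.

Chetan 1/3; Deepa 1/36; Falguni 1/36; Hemant 1/18; Ishita 1/36; Kavita 1/18; Lakshmi 1/18; Manoj 1/18; Neelam 1/36; Sarita 1/3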